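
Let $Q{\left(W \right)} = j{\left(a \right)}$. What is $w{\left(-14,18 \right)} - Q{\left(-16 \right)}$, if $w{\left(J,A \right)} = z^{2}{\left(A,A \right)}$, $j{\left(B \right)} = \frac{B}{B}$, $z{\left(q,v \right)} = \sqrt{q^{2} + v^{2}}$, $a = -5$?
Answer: $647$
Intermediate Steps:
$j{\left(B \right)} = 1$
$w{\left(J,A \right)} = 2 A^{2}$ ($w{\left(J,A \right)} = \left(\sqrt{A^{2} + A^{2}}\right)^{2} = \left(\sqrt{2 A^{2}}\right)^{2} = \left(\sqrt{2} \sqrt{A^{2}}\right)^{2} = 2 A^{2}$)
$Q{\left(W \right)} = 1$
$w{\left(-14,18 \right)} - Q{\left(-16 \right)} = 2 \cdot 18^{2} - 1 = 2 \cdot 324 - 1 = 648 - 1 = 647$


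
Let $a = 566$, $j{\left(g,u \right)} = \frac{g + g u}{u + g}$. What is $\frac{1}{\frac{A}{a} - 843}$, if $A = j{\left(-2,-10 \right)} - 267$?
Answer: $- \frac{1132}{954813} \approx -0.0011856$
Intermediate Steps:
$j{\left(g,u \right)} = \frac{g + g u}{g + u}$
$A = - \frac{537}{2}$ ($A = - \frac{2 \left(1 - 10\right)}{-2 - 10} - 267 = \left(-2\right) \frac{1}{-12} \left(-9\right) - 267 = \left(-2\right) \left(- \frac{1}{12}\right) \left(-9\right) - 267 = - \frac{3}{2} - 267 = - \frac{537}{2} \approx -268.5$)
$\frac{1}{\frac{A}{a} - 843} = \frac{1}{- \frac{537}{2 \cdot 566} - 843} = \frac{1}{\left(- \frac{537}{2}\right) \frac{1}{566} - 843} = \frac{1}{- \frac{537}{1132} - 843} = \frac{1}{- \frac{954813}{1132}} = - \frac{1132}{954813}$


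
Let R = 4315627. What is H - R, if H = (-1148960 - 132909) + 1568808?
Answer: -4028688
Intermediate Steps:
H = 286939 (H = -1281869 + 1568808 = 286939)
H - R = 286939 - 1*4315627 = 286939 - 4315627 = -4028688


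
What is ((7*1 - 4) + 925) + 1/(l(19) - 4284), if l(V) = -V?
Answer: 3993183/4303 ≈ 928.00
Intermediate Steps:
((7*1 - 4) + 925) + 1/(l(19) - 4284) = ((7*1 - 4) + 925) + 1/(-1*19 - 4284) = ((7 - 4) + 925) + 1/(-19 - 4284) = (3 + 925) + 1/(-4303) = 928 - 1/4303 = 3993183/4303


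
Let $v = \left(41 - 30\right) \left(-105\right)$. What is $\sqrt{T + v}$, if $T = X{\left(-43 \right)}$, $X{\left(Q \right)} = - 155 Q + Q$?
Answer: $\sqrt{5467} \approx 73.939$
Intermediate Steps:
$X{\left(Q \right)} = - 154 Q$
$T = 6622$ ($T = \left(-154\right) \left(-43\right) = 6622$)
$v = -1155$ ($v = 11 \left(-105\right) = -1155$)
$\sqrt{T + v} = \sqrt{6622 - 1155} = \sqrt{5467}$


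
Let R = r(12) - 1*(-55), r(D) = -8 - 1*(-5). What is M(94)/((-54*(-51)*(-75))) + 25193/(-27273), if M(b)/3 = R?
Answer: -289326041/312957675 ≈ -0.92449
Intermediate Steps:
r(D) = -3 (r(D) = -8 + 5 = -3)
R = 52 (R = -3 - 1*(-55) = -3 + 55 = 52)
M(b) = 156 (M(b) = 3*52 = 156)
M(94)/((-54*(-51)*(-75))) + 25193/(-27273) = 156/((-54*(-51)*(-75))) + 25193/(-27273) = 156/((2754*(-75))) + 25193*(-1/27273) = 156/(-206550) - 25193/27273 = 156*(-1/206550) - 25193/27273 = -26/34425 - 25193/27273 = -289326041/312957675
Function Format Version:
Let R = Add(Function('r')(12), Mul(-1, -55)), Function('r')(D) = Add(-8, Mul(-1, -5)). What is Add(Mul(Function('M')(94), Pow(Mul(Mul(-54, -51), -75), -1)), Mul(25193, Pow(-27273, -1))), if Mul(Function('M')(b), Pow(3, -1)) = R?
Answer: Rational(-289326041, 312957675) ≈ -0.92449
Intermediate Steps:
Function('r')(D) = -3 (Function('r')(D) = Add(-8, 5) = -3)
R = 52 (R = Add(-3, Mul(-1, -55)) = Add(-3, 55) = 52)
Function('M')(b) = 156 (Function('M')(b) = Mul(3, 52) = 156)
Add(Mul(Function('M')(94), Pow(Mul(Mul(-54, -51), -75), -1)), Mul(25193, Pow(-27273, -1))) = Add(Mul(156, Pow(Mul(Mul(-54, -51), -75), -1)), Mul(25193, Pow(-27273, -1))) = Add(Mul(156, Pow(Mul(2754, -75), -1)), Mul(25193, Rational(-1, 27273))) = Add(Mul(156, Pow(-206550, -1)), Rational(-25193, 27273)) = Add(Mul(156, Rational(-1, 206550)), Rational(-25193, 27273)) = Add(Rational(-26, 34425), Rational(-25193, 27273)) = Rational(-289326041, 312957675)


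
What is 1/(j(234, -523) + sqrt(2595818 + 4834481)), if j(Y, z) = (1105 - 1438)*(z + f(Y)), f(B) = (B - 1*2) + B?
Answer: 18981/352848062 - sqrt(7430299)/352848062 ≈ 4.6068e-5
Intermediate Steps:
f(B) = -2 + 2*B (f(B) = (B - 2) + B = (-2 + B) + B = -2 + 2*B)
j(Y, z) = 666 - 666*Y - 333*z (j(Y, z) = (1105 - 1438)*(z + (-2 + 2*Y)) = -333*(-2 + z + 2*Y) = 666 - 666*Y - 333*z)
1/(j(234, -523) + sqrt(2595818 + 4834481)) = 1/((666 - 666*234 - 333*(-523)) + sqrt(2595818 + 4834481)) = 1/((666 - 155844 + 174159) + sqrt(7430299)) = 1/(18981 + sqrt(7430299))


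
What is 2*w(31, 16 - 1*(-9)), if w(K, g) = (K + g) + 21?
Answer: 154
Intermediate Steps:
w(K, g) = 21 + K + g
2*w(31, 16 - 1*(-9)) = 2*(21 + 31 + (16 - 1*(-9))) = 2*(21 + 31 + (16 + 9)) = 2*(21 + 31 + 25) = 2*77 = 154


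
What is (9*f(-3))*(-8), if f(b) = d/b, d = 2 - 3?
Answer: -24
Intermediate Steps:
d = -1
f(b) = -1/b
(9*f(-3))*(-8) = (9*(-1/(-3)))*(-8) = (9*(-1*(-⅓)))*(-8) = (9*(⅓))*(-8) = 3*(-8) = -24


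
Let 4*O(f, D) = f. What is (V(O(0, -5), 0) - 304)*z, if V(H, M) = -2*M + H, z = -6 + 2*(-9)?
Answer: 7296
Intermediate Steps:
z = -24 (z = -6 - 18 = -24)
O(f, D) = f/4
V(H, M) = H - 2*M
(V(O(0, -5), 0) - 304)*z = (((¼)*0 - 2*0) - 304)*(-24) = ((0 + 0) - 304)*(-24) = (0 - 304)*(-24) = -304*(-24) = 7296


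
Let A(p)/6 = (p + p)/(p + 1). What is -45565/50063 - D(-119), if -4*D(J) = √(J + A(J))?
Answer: -3505/3851 + I*√372113/236 ≈ -0.91015 + 2.5848*I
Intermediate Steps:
A(p) = 12*p/(1 + p) (A(p) = 6*((p + p)/(p + 1)) = 6*((2*p)/(1 + p)) = 6*(2*p/(1 + p)) = 12*p/(1 + p))
D(J) = -√(J + 12*J/(1 + J))/4
-45565/50063 - D(-119) = -45565/50063 - (-1)*√(-119*(13 - 119)/(1 - 119))/4 = -45565*1/50063 - (-1)*√(-119*(-106)/(-118))/4 = -3505/3851 - (-1)*√(-119*(-1/118)*(-106))/4 = -3505/3851 - (-1)*√(-6307/59)/4 = -3505/3851 - (-1)*I*√372113/59/4 = -3505/3851 - (-1)*I*√372113/236 = -3505/3851 + I*√372113/236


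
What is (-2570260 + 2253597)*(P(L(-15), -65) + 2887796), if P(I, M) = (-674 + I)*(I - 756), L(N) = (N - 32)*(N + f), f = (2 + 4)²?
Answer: -1831236479297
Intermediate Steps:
f = 36 (f = 6² = 36)
L(N) = (-32 + N)*(36 + N) (L(N) = (N - 32)*(N + 36) = (-32 + N)*(36 + N))
P(I, M) = (-756 + I)*(-674 + I) (P(I, M) = (-674 + I)*(-756 + I) = (-756 + I)*(-674 + I))
(-2570260 + 2253597)*(P(L(-15), -65) + 2887796) = (-2570260 + 2253597)*((509544 + (-1152 + (-15)² + 4*(-15))² - 1430*(-1152 + (-15)² + 4*(-15))) + 2887796) = -316663*((509544 + (-1152 + 225 - 60)² - 1430*(-1152 + 225 - 60)) + 2887796) = -316663*((509544 + (-987)² - 1430*(-987)) + 2887796) = -316663*((509544 + 974169 + 1411410) + 2887796) = -316663*(2895123 + 2887796) = -316663*5782919 = -1831236479297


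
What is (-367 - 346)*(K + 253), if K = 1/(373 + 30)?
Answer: -2345080/13 ≈ -1.8039e+5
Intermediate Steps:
K = 1/403 ≈ 0.0024814
(-367 - 346)*(K + 253) = (-367 - 346)*(1/403 + 253) = -713*101960/403 = -2345080/13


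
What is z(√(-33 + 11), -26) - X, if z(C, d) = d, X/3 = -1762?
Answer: 5260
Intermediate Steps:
X = -5286 (X = 3*(-1762) = -5286)
z(√(-33 + 11), -26) - X = -26 - 1*(-5286) = -26 + 5286 = 5260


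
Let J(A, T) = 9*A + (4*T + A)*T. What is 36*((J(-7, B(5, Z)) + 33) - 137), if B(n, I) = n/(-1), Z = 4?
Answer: -1152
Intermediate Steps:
B(n, I) = -n (B(n, I) = n*(-1) = -n)
J(A, T) = 9*A + T*(A + 4*T) (J(A, T) = 9*A + (A + 4*T)*T = 9*A + T*(A + 4*T))
36*((J(-7, B(5, Z)) + 33) - 137) = 36*(((4*(-1*5)² + 9*(-7) - (-7)*5) + 33) - 137) = 36*(((4*(-5)² - 63 - 7*(-5)) + 33) - 137) = 36*(((4*25 - 63 + 35) + 33) - 137) = 36*(((100 - 63 + 35) + 33) - 137) = 36*((72 + 33) - 137) = 36*(105 - 137) = 36*(-32) = -1152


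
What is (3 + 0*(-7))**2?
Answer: 9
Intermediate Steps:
(3 + 0*(-7))**2 = (3 + 0)**2 = 3**2 = 9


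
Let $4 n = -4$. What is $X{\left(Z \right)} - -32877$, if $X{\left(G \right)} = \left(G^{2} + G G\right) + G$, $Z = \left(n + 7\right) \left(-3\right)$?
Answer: $33507$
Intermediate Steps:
$n = -1$ ($n = \frac{1}{4} \left(-4\right) = -1$)
$Z = -18$ ($Z = \left(-1 + 7\right) \left(-3\right) = 6 \left(-3\right) = -18$)
$X{\left(G \right)} = G + 2 G^{2}$ ($X{\left(G \right)} = \left(G^{2} + G^{2}\right) + G = 2 G^{2} + G = G + 2 G^{2}$)
$X{\left(Z \right)} - -32877 = - 18 \left(1 + 2 \left(-18\right)\right) - -32877 = - 18 \left(1 - 36\right) + 32877 = \left(-18\right) \left(-35\right) + 32877 = 630 + 32877 = 33507$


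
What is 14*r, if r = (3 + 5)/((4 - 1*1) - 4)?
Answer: -112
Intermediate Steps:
r = -8 (r = 8/((4 - 1) - 4) = 8/(3 - 4) = 8/(-1) = 8*(-1) = -8)
14*r = 14*(-8) = -112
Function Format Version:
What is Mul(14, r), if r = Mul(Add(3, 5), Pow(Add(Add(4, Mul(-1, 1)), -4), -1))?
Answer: -112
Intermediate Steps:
r = -8 (r = Mul(8, Pow(Add(Add(4, -1), -4), -1)) = Mul(8, Pow(Add(3, -4), -1)) = Mul(8, Pow(-1, -1)) = Mul(8, -1) = -8)
Mul(14, r) = Mul(14, -8) = -112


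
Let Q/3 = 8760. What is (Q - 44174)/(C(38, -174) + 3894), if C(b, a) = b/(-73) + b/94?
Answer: -61394314/13359915 ≈ -4.5954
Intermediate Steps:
Q = 26280 (Q = 3*8760 = 26280)
C(b, a) = -21*b/6862 (C(b, a) = b*(-1/73) + b*(1/94) = -b/73 + b/94 = -21*b/6862)
(Q - 44174)/(C(38, -174) + 3894) = (26280 - 44174)/(-21/6862*38 + 3894) = -17894/(-399/3431 + 3894) = -17894/13359915/3431 = -17894*3431/13359915 = -61394314/13359915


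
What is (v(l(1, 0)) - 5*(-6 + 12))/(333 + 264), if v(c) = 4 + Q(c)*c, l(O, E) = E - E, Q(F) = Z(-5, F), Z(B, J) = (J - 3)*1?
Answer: -26/597 ≈ -0.043551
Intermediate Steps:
Z(B, J) = -3 + J (Z(B, J) = (-3 + J)*1 = -3 + J)
Q(F) = -3 + F
l(O, E) = 0
v(c) = 4 + c*(-3 + c) (v(c) = 4 + (-3 + c)*c = 4 + c*(-3 + c))
(v(l(1, 0)) - 5*(-6 + 12))/(333 + 264) = ((4 + 0*(-3 + 0)) - 5*(-6 + 12))/(333 + 264) = ((4 + 0*(-3)) - 5*6)/597 = ((4 + 0) - 30)*(1/597) = (4 - 30)*(1/597) = -26*1/597 = -26/597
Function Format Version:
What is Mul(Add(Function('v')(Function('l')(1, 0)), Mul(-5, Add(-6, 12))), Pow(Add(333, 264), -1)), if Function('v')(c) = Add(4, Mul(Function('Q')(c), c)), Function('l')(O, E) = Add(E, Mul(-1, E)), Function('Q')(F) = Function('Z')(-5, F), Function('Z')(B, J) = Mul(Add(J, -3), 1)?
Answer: Rational(-26, 597) ≈ -0.043551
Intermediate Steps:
Function('Z')(B, J) = Add(-3, J) (Function('Z')(B, J) = Mul(Add(-3, J), 1) = Add(-3, J))
Function('Q')(F) = Add(-3, F)
Function('l')(O, E) = 0
Function('v')(c) = Add(4, Mul(c, Add(-3, c))) (Function('v')(c) = Add(4, Mul(Add(-3, c), c)) = Add(4, Mul(c, Add(-3, c))))
Mul(Add(Function('v')(Function('l')(1, 0)), Mul(-5, Add(-6, 12))), Pow(Add(333, 264), -1)) = Mul(Add(Add(4, Mul(0, Add(-3, 0))), Mul(-5, Add(-6, 12))), Pow(Add(333, 264), -1)) = Mul(Add(Add(4, Mul(0, -3)), Mul(-5, 6)), Pow(597, -1)) = Mul(Add(Add(4, 0), -30), Rational(1, 597)) = Mul(Add(4, -30), Rational(1, 597)) = Mul(-26, Rational(1, 597)) = Rational(-26, 597)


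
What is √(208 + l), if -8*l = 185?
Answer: √2958/4 ≈ 13.597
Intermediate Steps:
l = -185/8 (l = -⅛*185 = -185/8 ≈ -23.125)
√(208 + l) = √(208 - 185/8) = √(1479/8) = √2958/4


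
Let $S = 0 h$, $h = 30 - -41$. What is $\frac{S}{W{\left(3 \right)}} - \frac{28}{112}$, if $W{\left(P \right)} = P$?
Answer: $- \frac{1}{4} \approx -0.25$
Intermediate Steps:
$h = 71$ ($h = 30 + 41 = 71$)
$S = 0$ ($S = 0 \cdot 71 = 0$)
$\frac{S}{W{\left(3 \right)}} - \frac{28}{112} = \frac{0}{3} - \frac{28}{112} = 0 \cdot \frac{1}{3} - \frac{1}{4} = 0 - \frac{1}{4} = - \frac{1}{4}$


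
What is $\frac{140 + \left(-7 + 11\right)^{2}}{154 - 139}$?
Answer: $\frac{52}{5} \approx 10.4$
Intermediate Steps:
$\frac{140 + \left(-7 + 11\right)^{2}}{154 - 139} = \frac{140 + 4^{2}}{15} = \left(140 + 16\right) \frac{1}{15} = 156 \cdot \frac{1}{15} = \frac{52}{5}$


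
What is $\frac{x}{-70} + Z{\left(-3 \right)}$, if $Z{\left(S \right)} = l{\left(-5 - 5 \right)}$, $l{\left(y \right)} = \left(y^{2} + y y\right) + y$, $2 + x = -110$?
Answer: $\frac{958}{5} \approx 191.6$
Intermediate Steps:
$x = -112$ ($x = -2 - 110 = -112$)
$l{\left(y \right)} = y + 2 y^{2}$ ($l{\left(y \right)} = \left(y^{2} + y^{2}\right) + y = 2 y^{2} + y = y + 2 y^{2}$)
$Z{\left(S \right)} = 190$ ($Z{\left(S \right)} = \left(-5 - 5\right) \left(1 + 2 \left(-5 - 5\right)\right) = - 10 \left(1 + 2 \left(-10\right)\right) = - 10 \left(1 - 20\right) = \left(-10\right) \left(-19\right) = 190$)
$\frac{x}{-70} + Z{\left(-3 \right)} = - \frac{112}{-70} + 190 = \left(-112\right) \left(- \frac{1}{70}\right) + 190 = \frac{8}{5} + 190 = \frac{958}{5}$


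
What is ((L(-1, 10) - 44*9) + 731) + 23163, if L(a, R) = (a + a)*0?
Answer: 23498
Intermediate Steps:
L(a, R) = 0 (L(a, R) = (2*a)*0 = 0)
((L(-1, 10) - 44*9) + 731) + 23163 = ((0 - 44*9) + 731) + 23163 = ((0 - 396) + 731) + 23163 = (-396 + 731) + 23163 = 335 + 23163 = 23498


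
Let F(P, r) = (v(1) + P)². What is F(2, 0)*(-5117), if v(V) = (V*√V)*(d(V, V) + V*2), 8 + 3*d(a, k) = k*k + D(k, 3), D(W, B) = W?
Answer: -20468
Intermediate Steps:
d(a, k) = -8/3 + k/3 + k²/3 (d(a, k) = -8/3 + (k*k + k)/3 = -8/3 + (k² + k)/3 = -8/3 + (k + k²)/3 = -8/3 + (k/3 + k²/3) = -8/3 + k/3 + k²/3)
v(V) = V^(3/2)*(-8/3 + V²/3 + 7*V/3) (v(V) = (V*√V)*((-8/3 + V/3 + V²/3) + V*2) = V^(3/2)*((-8/3 + V/3 + V²/3) + 2*V) = V^(3/2)*(-8/3 + V²/3 + 7*V/3))
F(P, r) = P² (F(P, r) = (1^(3/2)*(-8 + 1² + 7*1)/3 + P)² = ((⅓)*1*(-8 + 1 + 7) + P)² = ((⅓)*1*0 + P)² = (0 + P)² = P²)
F(2, 0)*(-5117) = 2²*(-5117) = 4*(-5117) = -20468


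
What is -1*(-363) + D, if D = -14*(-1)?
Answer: 377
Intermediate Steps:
D = 14
-1*(-363) + D = -1*(-363) + 14 = 363 + 14 = 377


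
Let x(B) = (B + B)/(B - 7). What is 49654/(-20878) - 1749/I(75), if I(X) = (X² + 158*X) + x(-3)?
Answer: -68503717/27640574 ≈ -2.4784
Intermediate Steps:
x(B) = 2*B/(-7 + B) (x(B) = (2*B)/(-7 + B) = 2*B/(-7 + B))
I(X) = ⅗ + X² + 158*X (I(X) = (X² + 158*X) + 2*(-3)/(-7 - 3) = (X² + 158*X) + 2*(-3)/(-10) = (X² + 158*X) + 2*(-3)*(-⅒) = (X² + 158*X) + ⅗ = ⅗ + X² + 158*X)
49654/(-20878) - 1749/I(75) = 49654/(-20878) - 1749/(⅗ + 75² + 158*75) = 49654*(-1/20878) - 1749/(⅗ + 5625 + 11850) = -2257/949 - 1749/87378/5 = -2257/949 - 1749*5/87378 = -2257/949 - 2915/29126 = -68503717/27640574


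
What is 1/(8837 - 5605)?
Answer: 1/3232 ≈ 0.00030941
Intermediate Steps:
1/(8837 - 5605) = 1/3232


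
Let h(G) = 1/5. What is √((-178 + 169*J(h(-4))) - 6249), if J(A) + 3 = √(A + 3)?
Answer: √(-173350 + 3380*√5)/5 ≈ 81.435*I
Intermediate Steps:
h(G) = ⅕ (h(G) = 1*(⅕) = ⅕)
J(A) = -3 + √(3 + A) (J(A) = -3 + √(A + 3) = -3 + √(3 + A))
√((-178 + 169*J(h(-4))) - 6249) = √((-178 + 169*(-3 + √(3 + ⅕))) - 6249) = √((-178 + 169*(-3 + √(16/5))) - 6249) = √((-178 + 169*(-3 + 4*√5/5)) - 6249) = √((-178 + (-507 + 676*√5/5)) - 6249) = √((-685 + 676*√5/5) - 6249) = √(-6934 + 676*√5/5)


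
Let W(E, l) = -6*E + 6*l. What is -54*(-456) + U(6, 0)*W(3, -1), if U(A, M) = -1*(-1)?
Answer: 24600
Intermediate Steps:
U(A, M) = 1
-54*(-456) + U(6, 0)*W(3, -1) = -54*(-456) + 1*(-6*3 + 6*(-1)) = 24624 + 1*(-18 - 6) = 24624 + 1*(-24) = 24624 - 24 = 24600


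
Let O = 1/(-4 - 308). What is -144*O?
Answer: 6/13 ≈ 0.46154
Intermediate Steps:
O = -1/312 (O = 1/(-312) = -1/312 ≈ -0.0032051)
-144*O = -144*(-1/312) = 6/13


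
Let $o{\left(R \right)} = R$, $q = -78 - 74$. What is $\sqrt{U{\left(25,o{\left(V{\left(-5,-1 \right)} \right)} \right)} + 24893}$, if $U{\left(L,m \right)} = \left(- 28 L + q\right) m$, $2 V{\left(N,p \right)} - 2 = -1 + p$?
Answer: $\sqrt{24893} \approx 157.78$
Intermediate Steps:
$V{\left(N,p \right)} = \frac{1}{2} + \frac{p}{2}$ ($V{\left(N,p \right)} = 1 + \frac{-1 + p}{2} = 1 + \left(- \frac{1}{2} + \frac{p}{2}\right) = \frac{1}{2} + \frac{p}{2}$)
$q = -152$
$U{\left(L,m \right)} = m \left(-152 - 28 L\right)$ ($U{\left(L,m \right)} = \left(- 28 L - 152\right) m = \left(-152 - 28 L\right) m = m \left(-152 - 28 L\right)$)
$\sqrt{U{\left(25,o{\left(V{\left(-5,-1 \right)} \right)} \right)} + 24893} = \sqrt{- 4 \left(\frac{1}{2} + \frac{1}{2} \left(-1\right)\right) \left(38 + 7 \cdot 25\right) + 24893} = \sqrt{- 4 \left(\frac{1}{2} - \frac{1}{2}\right) \left(38 + 175\right) + 24893} = \sqrt{\left(-4\right) 0 \cdot 213 + 24893} = \sqrt{0 + 24893} = \sqrt{24893}$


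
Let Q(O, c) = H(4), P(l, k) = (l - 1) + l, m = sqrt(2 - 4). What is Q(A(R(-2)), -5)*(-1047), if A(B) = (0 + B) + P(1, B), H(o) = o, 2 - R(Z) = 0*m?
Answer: -4188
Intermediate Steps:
m = I*sqrt(2) (m = sqrt(-2) = I*sqrt(2) ≈ 1.4142*I)
P(l, k) = -1 + 2*l (P(l, k) = (-1 + l) + l = -1 + 2*l)
R(Z) = 2 (R(Z) = 2 - 0*I*sqrt(2) = 2 - 1*0 = 2 + 0 = 2)
A(B) = 1 + B (A(B) = (0 + B) + (-1 + 2*1) = B + (-1 + 2) = B + 1 = 1 + B)
Q(O, c) = 4
Q(A(R(-2)), -5)*(-1047) = 4*(-1047) = -4188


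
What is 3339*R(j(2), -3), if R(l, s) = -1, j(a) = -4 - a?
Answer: -3339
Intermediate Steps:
3339*R(j(2), -3) = 3339*(-1) = -3339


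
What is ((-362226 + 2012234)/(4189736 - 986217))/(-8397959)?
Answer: -1650008/26903021217721 ≈ -6.1332e-8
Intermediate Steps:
((-362226 + 2012234)/(4189736 - 986217))/(-8397959) = (1650008/3203519)*(-1/8397959) = -1650008/26903021217721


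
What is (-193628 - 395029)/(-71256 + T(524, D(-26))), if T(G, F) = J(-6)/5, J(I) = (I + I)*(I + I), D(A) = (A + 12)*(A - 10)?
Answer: 981095/118712 ≈ 8.2645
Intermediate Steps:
D(A) = (-10 + A)*(12 + A) (D(A) = (12 + A)*(-10 + A) = (-10 + A)*(12 + A))
J(I) = 4*I² (J(I) = (2*I)*(2*I) = 4*I²)
T(G, F) = 144/5 (T(G, F) = (4*(-6)²)/5 = (4*36)*(⅕) = 144*(⅕) = 144/5)
(-193628 - 395029)/(-71256 + T(524, D(-26))) = (-193628 - 395029)/(-71256 + 144/5) = -588657/(-356136/5) = -588657*(-5/356136) = 981095/118712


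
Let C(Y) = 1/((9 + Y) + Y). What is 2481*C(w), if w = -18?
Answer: -827/9 ≈ -91.889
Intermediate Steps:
C(Y) = 1/(9 + 2*Y)
2481*C(w) = 2481/(9 + 2*(-18)) = 2481/(9 - 36) = 2481/(-27) = 2481*(-1/27) = -827/9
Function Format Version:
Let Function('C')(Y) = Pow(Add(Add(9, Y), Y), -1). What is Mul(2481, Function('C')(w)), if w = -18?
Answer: Rational(-827, 9) ≈ -91.889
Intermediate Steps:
Function('C')(Y) = Pow(Add(9, Mul(2, Y)), -1)
Mul(2481, Function('C')(w)) = Mul(2481, Pow(Add(9, Mul(2, -18)), -1)) = Mul(2481, Pow(Add(9, -36), -1)) = Mul(2481, Pow(-27, -1)) = Mul(2481, Rational(-1, 27)) = Rational(-827, 9)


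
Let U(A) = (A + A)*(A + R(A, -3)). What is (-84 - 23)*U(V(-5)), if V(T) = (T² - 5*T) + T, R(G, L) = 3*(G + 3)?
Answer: -1820070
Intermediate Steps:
R(G, L) = 9 + 3*G (R(G, L) = 3*(3 + G) = 9 + 3*G)
V(T) = T² - 4*T
U(A) = 2*A*(9 + 4*A) (U(A) = (A + A)*(A + (9 + 3*A)) = (2*A)*(9 + 4*A) = 2*A*(9 + 4*A))
(-84 - 23)*U(V(-5)) = (-84 - 23)*(2*(-5*(-4 - 5))*(9 + 4*(-5*(-4 - 5)))) = -214*(-5*(-9))*(9 + 4*(-5*(-9))) = -214*45*(9 + 4*45) = -214*45*(9 + 180) = -214*45*189 = -107*17010 = -1820070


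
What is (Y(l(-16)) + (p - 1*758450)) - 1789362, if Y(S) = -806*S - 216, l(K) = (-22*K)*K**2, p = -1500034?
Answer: -76678334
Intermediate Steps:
l(K) = -22*K**3
Y(S) = -216 - 806*S
(Y(l(-16)) + (p - 1*758450)) - 1789362 = ((-216 - (-17732)*(-16)**3) + (-1500034 - 1*758450)) - 1789362 = ((-216 - (-17732)*(-4096)) + (-1500034 - 758450)) - 1789362 = ((-216 - 806*90112) - 2258484) - 1789362 = ((-216 - 72630272) - 2258484) - 1789362 = (-72630488 - 2258484) - 1789362 = -74888972 - 1789362 = -76678334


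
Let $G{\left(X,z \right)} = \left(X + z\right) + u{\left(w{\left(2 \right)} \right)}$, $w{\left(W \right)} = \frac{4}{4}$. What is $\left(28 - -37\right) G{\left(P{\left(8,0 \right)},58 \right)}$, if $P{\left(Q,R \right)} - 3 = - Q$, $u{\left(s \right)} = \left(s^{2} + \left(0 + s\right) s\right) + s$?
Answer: $3640$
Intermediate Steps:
$w{\left(W \right)} = 1$ ($w{\left(W \right)} = 4 \cdot \frac{1}{4} = 1$)
$u{\left(s \right)} = s + 2 s^{2}$ ($u{\left(s \right)} = \left(s^{2} + s s\right) + s = \left(s^{2} + s^{2}\right) + s = 2 s^{2} + s = s + 2 s^{2}$)
$P{\left(Q,R \right)} = 3 - Q$
$G{\left(X,z \right)} = 3 + X + z$ ($G{\left(X,z \right)} = \left(X + z\right) + 1 \left(1 + 2 \cdot 1\right) = \left(X + z\right) + 1 \left(1 + 2\right) = \left(X + z\right) + 1 \cdot 3 = \left(X + z\right) + 3 = 3 + X + z$)
$\left(28 - -37\right) G{\left(P{\left(8,0 \right)},58 \right)} = \left(28 - -37\right) \left(3 + \left(3 - 8\right) + 58\right) = \left(28 + 37\right) \left(3 + \left(3 - 8\right) + 58\right) = 65 \left(3 - 5 + 58\right) = 65 \cdot 56 = 3640$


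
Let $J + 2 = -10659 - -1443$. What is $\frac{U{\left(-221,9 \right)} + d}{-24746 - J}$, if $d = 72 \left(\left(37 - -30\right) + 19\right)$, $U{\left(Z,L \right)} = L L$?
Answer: $- \frac{2091}{5176} \approx -0.40398$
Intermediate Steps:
$J = -9218$ ($J = -2 - 9216 = -9218$)
$U{\left(Z,L \right)} = L^{2}$
$d = 6192$ ($d = 72 \left(\left(37 + 30\right) + 19\right) = 72 \left(67 + 19\right) = 72 \cdot 86 = 6192$)
$\frac{U{\left(-221,9 \right)} + d}{-24746 - J} = \frac{9^{2} + 6192}{-24746 - -9218} = \frac{81 + 6192}{-24746 + 9218} = \frac{6273}{-15528} = 6273 \left(- \frac{1}{15528}\right) = - \frac{2091}{5176}$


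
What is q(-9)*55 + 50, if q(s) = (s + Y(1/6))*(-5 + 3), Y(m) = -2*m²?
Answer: 9415/9 ≈ 1046.1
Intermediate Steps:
q(s) = ⅑ - 2*s (q(s) = (s - 2*(1/6)²)*(-5 + 3) = (s - 2*(⅙)²)*(-2) = (s - 2*1/36)*(-2) = (s - 1/18)*(-2) = (-1/18 + s)*(-2) = ⅑ - 2*s)
q(-9)*55 + 50 = (⅑ - 2*(-9))*55 + 50 = (⅑ + 18)*55 + 50 = (163/9)*55 + 50 = 8965/9 + 50 = 9415/9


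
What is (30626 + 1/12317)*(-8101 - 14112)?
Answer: -8379197700359/12317 ≈ -6.8030e+8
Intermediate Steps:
(30626 + 1/12317)*(-8101 - 14112) = (30626 + 1/12317)*(-22213) = (377220443/12317)*(-22213) = -8379197700359/12317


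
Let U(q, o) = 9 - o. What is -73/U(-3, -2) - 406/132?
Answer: -641/66 ≈ -9.7121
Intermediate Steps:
-73/U(-3, -2) - 406/132 = -73/(9 - 1*(-2)) - 406/132 = -73/(9 + 2) - 406*1/132 = -73/11 - 203/66 = -641/66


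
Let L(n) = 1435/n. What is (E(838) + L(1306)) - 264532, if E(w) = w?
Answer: -344382929/1306 ≈ -2.6369e+5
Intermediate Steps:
(E(838) + L(1306)) - 264532 = (838 + 1435/1306) - 264532 = 1095863/1306 - 264532 = -344382929/1306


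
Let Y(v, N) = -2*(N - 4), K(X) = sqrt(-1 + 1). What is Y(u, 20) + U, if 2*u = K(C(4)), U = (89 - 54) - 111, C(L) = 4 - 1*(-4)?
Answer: -108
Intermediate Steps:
C(L) = 8 (C(L) = 4 + 4 = 8)
K(X) = 0 (K(X) = sqrt(0) = 0)
U = -76 (U = 35 - 111 = -76)
u = 0 (u = (1/2)*0 = 0)
Y(v, N) = 8 - 2*N (Y(v, N) = -2*(-4 + N) = 8 - 2*N)
Y(u, 20) + U = (8 - 2*20) - 76 = (8 - 40) - 76 = -32 - 76 = -108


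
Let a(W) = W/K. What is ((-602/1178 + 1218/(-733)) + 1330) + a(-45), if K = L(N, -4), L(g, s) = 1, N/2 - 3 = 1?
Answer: 553844010/431737 ≈ 1282.8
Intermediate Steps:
N = 8 (N = 6 + 2*1 = 6 + 2 = 8)
K = 1
a(W) = W (a(W) = W/1 = W*1 = W)
((-602/1178 + 1218/(-733)) + 1330) + a(-45) = ((-602/1178 + 1218/(-733)) + 1330) - 45 = ((-602*1/1178 + 1218*(-1/733)) + 1330) - 45 = ((-301/589 - 1218/733) + 1330) - 45 = (-938035/431737 + 1330) - 45 = 573272175/431737 - 45 = 553844010/431737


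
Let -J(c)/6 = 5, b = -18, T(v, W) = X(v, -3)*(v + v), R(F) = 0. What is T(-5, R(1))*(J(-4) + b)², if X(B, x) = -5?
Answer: 115200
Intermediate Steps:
T(v, W) = -10*v (T(v, W) = -5*(v + v) = -10*v)
J(c) = -30 (J(c) = -6*5 = -30)
T(-5, R(1))*(J(-4) + b)² = (-10*(-5))*(-30 - 18)² = 50*(-48)² = 50*2304 = 115200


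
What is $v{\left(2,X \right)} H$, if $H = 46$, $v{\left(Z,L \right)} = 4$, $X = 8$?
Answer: $184$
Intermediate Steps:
$v{\left(2,X \right)} H = 4 \cdot 46 = 184$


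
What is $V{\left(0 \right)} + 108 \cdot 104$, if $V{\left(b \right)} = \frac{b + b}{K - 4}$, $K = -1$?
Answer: $11232$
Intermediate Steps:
$V{\left(b \right)} = - \frac{2 b}{5}$ ($V{\left(b \right)} = \frac{b + b}{-1 - 4} = \frac{2 b}{-5} = 2 b \left(- \frac{1}{5}\right) = - \frac{2 b}{5}$)
$V{\left(0 \right)} + 108 \cdot 104 = \left(- \frac{2}{5}\right) 0 + 108 \cdot 104 = 0 + 11232 = 11232$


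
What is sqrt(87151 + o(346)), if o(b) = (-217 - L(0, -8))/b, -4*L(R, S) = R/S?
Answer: sqrt(10433294034)/346 ≈ 295.21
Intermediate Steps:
L(R, S) = -R/(4*S)
o(b) = -217/b (o(b) = (-217 - (-1)*0/(4*(-8)))/b = (-217 - (-1)*0*(-1)/(4*8))/b = (-217 - 1*0)/b = (-217 + 0)/b = -217/b)
sqrt(87151 + o(346)) = sqrt(87151 - 217/346) = sqrt(30154029/346) = sqrt(10433294034)/346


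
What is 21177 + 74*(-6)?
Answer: 20733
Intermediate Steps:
21177 + 74*(-6) = 21177 - 444 = 20733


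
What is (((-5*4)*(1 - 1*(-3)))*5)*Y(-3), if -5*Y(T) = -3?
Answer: -240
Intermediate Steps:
Y(T) = ⅗ (Y(T) = -⅕*(-3) = ⅗)
(((-5*4)*(1 - 1*(-3)))*5)*Y(-3) = (((-5*4)*(1 - 1*(-3)))*5)*(⅗) = (-20*(1 + 3)*5)*(⅗) = (-20*4*5)*(⅗) = -80*5*(⅗) = -400*⅗ = -240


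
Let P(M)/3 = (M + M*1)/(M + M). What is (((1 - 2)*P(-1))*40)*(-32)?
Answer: 3840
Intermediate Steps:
P(M) = 3 (P(M) = 3*((M + M*1)/(M + M)) = 3*((M + M)/((2*M))) = 3*((2*M)*(1/(2*M))) = 3*1 = 3)
(((1 - 2)*P(-1))*40)*(-32) = (((1 - 2)*3)*40)*(-32) = (-1*3*40)*(-32) = -3*40*(-32) = -120*(-32) = 3840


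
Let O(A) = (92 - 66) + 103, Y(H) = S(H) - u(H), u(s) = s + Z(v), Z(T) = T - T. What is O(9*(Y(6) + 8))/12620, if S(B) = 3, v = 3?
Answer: 129/12620 ≈ 0.010222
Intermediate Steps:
Z(T) = 0
u(s) = s (u(s) = s + 0 = s)
Y(H) = 3 - H
O(A) = 129 (O(A) = 26 + 103 = 129)
O(9*(Y(6) + 8))/12620 = 129/12620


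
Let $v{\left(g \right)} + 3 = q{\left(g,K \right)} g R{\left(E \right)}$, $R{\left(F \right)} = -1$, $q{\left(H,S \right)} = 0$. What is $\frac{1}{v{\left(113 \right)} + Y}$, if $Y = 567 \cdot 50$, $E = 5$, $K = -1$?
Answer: $\frac{1}{28347} \approx 3.5277 \cdot 10^{-5}$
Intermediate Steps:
$Y = 28350$
$v{\left(g \right)} = -3$ ($v{\left(g \right)} = -3 + 0 g \left(-1\right) = -3 + 0 \left(-1\right) = -3 + 0 = -3$)
$\frac{1}{v{\left(113 \right)} + Y} = \frac{1}{-3 + 28350} = \frac{1}{28347}$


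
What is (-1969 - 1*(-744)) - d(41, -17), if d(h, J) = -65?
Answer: -1160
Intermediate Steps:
(-1969 - 1*(-744)) - d(41, -17) = (-1969 - 1*(-744)) - 1*(-65) = (-1969 + 744) + 65 = -1225 + 65 = -1160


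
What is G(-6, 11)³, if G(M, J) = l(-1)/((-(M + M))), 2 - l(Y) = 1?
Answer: 1/1728 ≈ 0.00057870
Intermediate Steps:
l(Y) = 1 (l(Y) = 2 - 1*1 = 2 - 1 = 1)
G(M, J) = -1/(2*M) (G(M, J) = 1/(-(M + M)) = 1/(-2*M) = 1*(-1/(2*M)) = -1/(2*M))
G(-6, 11)³ = (-½/(-6))³ = (-½*(-⅙))³ = (1/12)³ = 1/1728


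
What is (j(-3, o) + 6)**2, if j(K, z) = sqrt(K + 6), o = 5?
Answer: (6 + sqrt(3))**2 ≈ 59.785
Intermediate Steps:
j(K, z) = sqrt(6 + K)
(j(-3, o) + 6)**2 = (sqrt(6 - 3) + 6)**2 = (sqrt(3) + 6)**2 = (6 + sqrt(3))**2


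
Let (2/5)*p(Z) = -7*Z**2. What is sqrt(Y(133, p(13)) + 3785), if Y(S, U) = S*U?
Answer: 5*I*sqrt(62330)/2 ≈ 624.15*I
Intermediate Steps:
p(Z) = -35*Z**2/2 (p(Z) = 5*(-7*Z**2)/2 = -35*Z**2/2)
sqrt(Y(133, p(13)) + 3785) = sqrt(133*(-35/2*13**2) + 3785) = sqrt(133*(-35/2*169) + 3785) = sqrt(133*(-5915/2) + 3785) = sqrt(-786695/2 + 3785) = sqrt(-779125/2) = 5*I*sqrt(62330)/2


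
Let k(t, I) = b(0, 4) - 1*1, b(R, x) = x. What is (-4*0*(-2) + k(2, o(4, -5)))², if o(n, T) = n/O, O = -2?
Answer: 9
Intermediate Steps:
o(n, T) = -n/2 (o(n, T) = n/(-2) = n*(-½) = -n/2)
k(t, I) = 3 (k(t, I) = 4 - 1*1 = 4 - 1 = 3)
(-4*0*(-2) + k(2, o(4, -5)))² = (-4*0*(-2) + 3)² = (0*(-2) + 3)² = (0 + 3)² = 3² = 9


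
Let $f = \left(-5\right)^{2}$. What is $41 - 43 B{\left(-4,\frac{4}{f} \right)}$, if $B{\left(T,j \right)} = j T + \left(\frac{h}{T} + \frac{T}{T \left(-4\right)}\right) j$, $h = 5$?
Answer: $\frac{1971}{25} \approx 78.84$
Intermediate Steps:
$f = 25$
$B{\left(T,j \right)} = T j + j \left(- \frac{1}{4} + \frac{5}{T}\right)$ ($B{\left(T,j \right)} = j T + \left(\frac{5}{T} + \frac{T}{T \left(-4\right)}\right) j = T j + \left(\frac{5}{T} + \frac{T}{\left(-4\right) T}\right) j = T j + \left(\frac{5}{T} + T \left(- \frac{1}{4 T}\right)\right) j = T j + \left(\frac{5}{T} - \frac{1}{4}\right) j = T j + \left(- \frac{1}{4} + \frac{5}{T}\right) j = T j + j \left(- \frac{1}{4} + \frac{5}{T}\right)$)
$41 - 43 B{\left(-4,\frac{4}{f} \right)} = 41 - 43 \left(- \frac{4 \cdot \frac{1}{25}}{4} - 4 \cdot \frac{4}{25} + \frac{5 \cdot \frac{4}{25}}{-4}\right) = 41 - 43 \left(- \frac{4 \cdot \frac{1}{25}}{4} - 4 \cdot 4 \cdot \frac{1}{25} + 5 \cdot 4 \cdot \frac{1}{25} \left(- \frac{1}{4}\right)\right) = 41 - 43 \left(\left(- \frac{1}{4}\right) \frac{4}{25} - \frac{16}{25} + 5 \cdot \frac{4}{25} \left(- \frac{1}{4}\right)\right) = 41 - 43 \left(- \frac{1}{25} - \frac{16}{25} - \frac{1}{5}\right) = 41 - - \frac{946}{25} = 41 + \frac{946}{25} = \frac{1971}{25}$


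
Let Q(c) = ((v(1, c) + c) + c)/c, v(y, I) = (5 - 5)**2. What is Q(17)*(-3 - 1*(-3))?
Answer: 0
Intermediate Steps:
v(y, I) = 0 (v(y, I) = 0**2 = 0)
Q(c) = 2 (Q(c) = ((0 + c) + c)/c = (c + c)/c = (2*c)/c = 2)
Q(17)*(-3 - 1*(-3)) = 2*(-3 - 1*(-3)) = 2*(-3 + 3) = 2*0 = 0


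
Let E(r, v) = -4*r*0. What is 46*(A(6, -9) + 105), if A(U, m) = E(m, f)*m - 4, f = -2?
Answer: 4646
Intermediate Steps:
E(r, v) = 0
A(U, m) = -4 (A(U, m) = 0*m - 4 = 0 - 4 = -4)
46*(A(6, -9) + 105) = 46*(-4 + 105) = 46*101 = 4646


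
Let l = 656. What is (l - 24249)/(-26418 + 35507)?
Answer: -23593/9089 ≈ -2.5958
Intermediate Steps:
(l - 24249)/(-26418 + 35507) = (656 - 24249)/(-26418 + 35507) = -23593/9089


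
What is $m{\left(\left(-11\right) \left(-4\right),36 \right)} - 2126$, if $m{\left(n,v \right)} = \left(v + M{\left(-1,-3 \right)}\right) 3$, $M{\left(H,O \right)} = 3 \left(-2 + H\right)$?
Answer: $-2045$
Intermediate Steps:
$M{\left(H,O \right)} = -6 + 3 H$
$m{\left(n,v \right)} = -27 + 3 v$ ($m{\left(n,v \right)} = \left(v + \left(-6 + 3 \left(-1\right)\right)\right) 3 = \left(v - 9\right) 3 = \left(-9 + v\right) 3 = -27 + 3 v$)
$m{\left(\left(-11\right) \left(-4\right),36 \right)} - 2126 = \left(-27 + 3 \cdot 36\right) - 2126 = \left(-27 + 108\right) - 2126 = 81 - 2126 = -2045$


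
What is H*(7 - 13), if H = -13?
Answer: 78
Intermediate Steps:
H*(7 - 13) = -13*(7 - 13) = -13*(-6) = 78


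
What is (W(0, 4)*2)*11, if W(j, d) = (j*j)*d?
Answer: 0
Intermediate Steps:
W(j, d) = d*j² (W(j, d) = j²*d = d*j²)
(W(0, 4)*2)*11 = ((4*0²)*2)*11 = ((4*0)*2)*11 = (0*2)*11 = 0*11 = 0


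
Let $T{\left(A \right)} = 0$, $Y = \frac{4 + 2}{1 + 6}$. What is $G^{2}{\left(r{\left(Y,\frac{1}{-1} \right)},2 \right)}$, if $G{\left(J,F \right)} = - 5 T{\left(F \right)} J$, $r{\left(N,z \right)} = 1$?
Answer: $0$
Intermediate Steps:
$Y = \frac{6}{7} \approx 0.85714$
$G{\left(J,F \right)} = 0$ ($G{\left(J,F \right)} = \left(-5\right) 0 J = 0 J = 0$)
$G^{2}{\left(r{\left(Y,\frac{1}{-1} \right)},2 \right)} = 0^{2} = 0$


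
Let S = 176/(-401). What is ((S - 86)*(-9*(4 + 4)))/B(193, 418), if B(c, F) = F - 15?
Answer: 2495664/161603 ≈ 15.443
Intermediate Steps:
S = -176/401 (S = 176*(-1/401) = -176/401 ≈ -0.43890)
B(c, F) = -15 + F
((S - 86)*(-9*(4 + 4)))/B(193, 418) = ((-176/401 - 86)*(-9*(4 + 4)))/(-15 + 418) = -(-311958)*8/401/403 = -34662/401*(-72)*(1/403) = (2495664/401)*(1/403) = 2495664/161603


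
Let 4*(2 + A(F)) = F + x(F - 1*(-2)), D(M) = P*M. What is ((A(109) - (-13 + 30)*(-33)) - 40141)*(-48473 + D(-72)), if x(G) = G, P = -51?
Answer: 1770849127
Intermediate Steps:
D(M) = -51*M
A(F) = -3/2 + F/2 (A(F) = -2 + (F + (F - 1*(-2)))/4 = -2 + (F + (F + 2))/4 = -2 + (F + (2 + F))/4 = -2 + (2 + 2*F)/4 = -2 + (1/2 + F/2) = -3/2 + F/2)
((A(109) - (-13 + 30)*(-33)) - 40141)*(-48473 + D(-72)) = (((-3/2 + (1/2)*109) - (-13 + 30)*(-33)) - 40141)*(-48473 - 51*(-72)) = (((-3/2 + 109/2) - 17*(-33)) - 40141)*(-48473 + 3672) = ((53 - 1*(-561)) - 40141)*(-44801) = ((53 + 561) - 40141)*(-44801) = (614 - 40141)*(-44801) = -39527*(-44801) = 1770849127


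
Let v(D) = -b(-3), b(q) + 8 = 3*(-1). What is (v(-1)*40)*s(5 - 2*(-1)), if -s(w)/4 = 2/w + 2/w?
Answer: -7040/7 ≈ -1005.7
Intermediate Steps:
b(q) = -11 (b(q) = -8 + 3*(-1) = -8 - 3 = -11)
s(w) = -16/w (s(w) = -4*(2/w + 2/w) = -16/w)
v(D) = 11 (v(D) = -1*(-11) = 11)
(v(-1)*40)*s(5 - 2*(-1)) = (11*40)*(-16/(5 - 2*(-1))) = 440*(-16/(5 + 2)) = 440*(-16/7) = -7040/7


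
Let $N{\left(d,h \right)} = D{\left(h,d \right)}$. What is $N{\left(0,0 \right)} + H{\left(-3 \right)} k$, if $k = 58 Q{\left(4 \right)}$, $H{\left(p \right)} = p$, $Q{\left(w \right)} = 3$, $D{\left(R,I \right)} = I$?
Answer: $-522$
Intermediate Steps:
$N{\left(d,h \right)} = d$
$k = 174$ ($k = 58 \cdot 3 = 174$)
$N{\left(0,0 \right)} + H{\left(-3 \right)} k = 0 - 522 = -522$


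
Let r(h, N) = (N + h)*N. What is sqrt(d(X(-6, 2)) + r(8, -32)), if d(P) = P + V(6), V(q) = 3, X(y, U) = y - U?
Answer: sqrt(763) ≈ 27.622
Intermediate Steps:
d(P) = 3 + P (d(P) = P + 3 = 3 + P)
r(h, N) = N*(N + h)
sqrt(d(X(-6, 2)) + r(8, -32)) = sqrt((3 + (-6 - 1*2)) - 32*(-32 + 8)) = sqrt((3 + (-6 - 2)) - 32*(-24)) = sqrt((3 - 8) + 768) = sqrt(-5 + 768) = sqrt(763)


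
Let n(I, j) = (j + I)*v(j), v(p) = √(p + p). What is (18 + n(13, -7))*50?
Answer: 900 + 300*I*√14 ≈ 900.0 + 1122.5*I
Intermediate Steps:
v(p) = √2*√p (v(p) = √(2*p) = √2*√p)
n(I, j) = √2*√j*(I + j) (n(I, j) = (j + I)*(√2*√j) = (I + j)*(√2*√j) = √2*√j*(I + j))
(18 + n(13, -7))*50 = (18 + √2*√(-7)*(13 - 7))*50 = (18 + √2*(I*√7)*6)*50 = (18 + 6*I*√14)*50 = 900 + 300*I*√14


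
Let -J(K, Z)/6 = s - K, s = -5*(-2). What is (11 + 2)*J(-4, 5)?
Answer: -1092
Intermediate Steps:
s = 10
J(K, Z) = -60 + 6*K (J(K, Z) = -6*(10 - K) = -60 + 6*K)
(11 + 2)*J(-4, 5) = (11 + 2)*(-60 + 6*(-4)) = 13*(-60 - 24) = 13*(-84) = -1092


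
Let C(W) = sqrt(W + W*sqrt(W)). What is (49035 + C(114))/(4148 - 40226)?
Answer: -2335/1718 - sqrt(114 + 114*sqrt(114))/36078 ≈ -1.3601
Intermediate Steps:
C(W) = sqrt(W + W**(3/2))
(49035 + C(114))/(4148 - 40226) = (49035 + sqrt(114 + 114**(3/2)))/(4148 - 40226) = (49035 + sqrt(114 + 114*sqrt(114)))/(-36078) = (49035 + sqrt(114 + 114*sqrt(114)))*(-1/36078) = -2335/1718 - sqrt(114 + 114*sqrt(114))/36078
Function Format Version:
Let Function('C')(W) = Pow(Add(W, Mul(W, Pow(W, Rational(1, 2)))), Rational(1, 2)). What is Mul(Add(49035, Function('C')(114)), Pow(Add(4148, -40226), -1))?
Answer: Add(Rational(-2335, 1718), Mul(Rational(-1, 36078), Pow(Add(114, Mul(114, Pow(114, Rational(1, 2)))), Rational(1, 2)))) ≈ -1.3601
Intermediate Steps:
Function('C')(W) = Pow(Add(W, Pow(W, Rational(3, 2))), Rational(1, 2))
Mul(Add(49035, Function('C')(114)), Pow(Add(4148, -40226), -1)) = Mul(Add(49035, Pow(Add(114, Pow(114, Rational(3, 2))), Rational(1, 2))), Pow(Add(4148, -40226), -1)) = Mul(Add(49035, Pow(Add(114, Mul(114, Pow(114, Rational(1, 2)))), Rational(1, 2))), Pow(-36078, -1)) = Mul(Add(49035, Pow(Add(114, Mul(114, Pow(114, Rational(1, 2)))), Rational(1, 2))), Rational(-1, 36078)) = Add(Rational(-2335, 1718), Mul(Rational(-1, 36078), Pow(Add(114, Mul(114, Pow(114, Rational(1, 2)))), Rational(1, 2))))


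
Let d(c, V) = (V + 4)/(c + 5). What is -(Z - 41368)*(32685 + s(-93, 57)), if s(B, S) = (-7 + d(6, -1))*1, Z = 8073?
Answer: 11968253995/11 ≈ 1.0880e+9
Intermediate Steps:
d(c, V) = (4 + V)/(5 + c)
s(B, S) = -74/11 (s(B, S) = (-7 + (4 - 1)/(5 + 6))*1 = (-7 + 3/11)*1 = -74/11*1 = -74/11)
-(Z - 41368)*(32685 + s(-93, 57)) = -(8073 - 41368)*(32685 - 74/11) = -(-33295)*359461/11 = -1*(-11968253995/11) = 11968253995/11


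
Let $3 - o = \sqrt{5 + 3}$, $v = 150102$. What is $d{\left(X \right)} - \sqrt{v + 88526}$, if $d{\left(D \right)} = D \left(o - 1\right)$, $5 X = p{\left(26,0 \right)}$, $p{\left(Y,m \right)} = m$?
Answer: $- 26 \sqrt{353} \approx -488.5$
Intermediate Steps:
$o = 3 - 2 \sqrt{2}$ ($o = 3 - \sqrt{5 + 3} = 3 - \sqrt{8} = 3 - 2 \sqrt{2} \approx 0.17157$)
$X = 0$ ($X = \frac{1}{5} \cdot 0 = 0$)
$d{\left(D \right)} = D \left(2 - 2 \sqrt{2}\right)$ ($d{\left(D \right)} = D \left(\left(3 - 2 \sqrt{2}\right) - 1\right) = D \left(2 - 2 \sqrt{2}\right)$)
$d{\left(X \right)} - \sqrt{v + 88526} = 2 \cdot 0 \left(1 - \sqrt{2}\right) - \sqrt{150102 + 88526} = 0 - \sqrt{238628} = 0 - 26 \sqrt{353} = - 26 \sqrt{353}$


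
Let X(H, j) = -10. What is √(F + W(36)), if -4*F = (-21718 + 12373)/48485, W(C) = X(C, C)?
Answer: I*√3743148667/19394 ≈ 3.1546*I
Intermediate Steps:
W(C) = -10
F = 1869/38788 (F = -(-21718 + 12373)/(4*48485) = -(-9345)/(4*48485) = -¼*(-1869/9697) = 1869/38788 ≈ 0.048185)
√(F + W(36)) = √(1869/38788 - 10) = √(-386011/38788) = I*√3743148667/19394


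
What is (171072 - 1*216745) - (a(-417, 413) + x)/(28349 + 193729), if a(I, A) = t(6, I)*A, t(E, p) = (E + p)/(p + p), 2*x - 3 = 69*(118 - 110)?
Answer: -1409872687529/30868842 ≈ -45673.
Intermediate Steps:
x = 555/2 (x = 3/2 + (69*(118 - 110))/2 = 3/2 + (69*8)/2 = 3/2 + (1/2)*552 = 3/2 + 276 = 555/2 ≈ 277.50)
t(E, p) = (E + p)/(2*p) (t(E, p) = (E + p)/((2*p)) = (E + p)*(1/(2*p)) = (E + p)/(2*p))
a(I, A) = A*(6 + I)/(2*I) (a(I, A) = ((6 + I)/(2*I))*A = A*(6 + I)/(2*I))
(171072 - 1*216745) - (a(-417, 413) + x)/(28349 + 193729) = (171072 - 1*216745) - ((1/2)*413*(6 - 417)/(-417) + 555/2)/(28349 + 193729) = (171072 - 216745) - ((1/2)*413*(-1/417)*(-411) + 555/2)/222078 = -45673 - (56581/278 + 555/2)/222078 = -45673 - 66863/(139*222078) = -45673 - 1*66863/30868842 = -45673 - 66863/30868842 = -1409872687529/30868842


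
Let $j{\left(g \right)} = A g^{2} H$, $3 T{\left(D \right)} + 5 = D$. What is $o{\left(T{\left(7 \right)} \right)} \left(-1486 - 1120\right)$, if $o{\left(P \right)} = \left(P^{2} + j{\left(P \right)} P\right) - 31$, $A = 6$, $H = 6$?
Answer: $\frac{466474}{9} \approx 51830.0$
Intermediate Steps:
$T{\left(D \right)} = - \frac{5}{3} + \frac{D}{3}$
$j{\left(g \right)} = 36 g^{2}$ ($j{\left(g \right)} = 6 g^{2} \cdot 6 = 36 g^{2}$)
$o{\left(P \right)} = -31 + P^{2} + 36 P^{3}$ ($o{\left(P \right)} = \left(P^{2} + 36 P^{2} P\right) - 31 = \left(P^{2} + 36 P^{3}\right) - 31 = -31 + P^{2} + 36 P^{3}$)
$o{\left(T{\left(7 \right)} \right)} \left(-1486 - 1120\right) = \left(-31 + \left(- \frac{5}{3} + \frac{1}{3} \cdot 7\right)^{2} + 36 \left(- \frac{5}{3} + \frac{1}{3} \cdot 7\right)^{3}\right) \left(-1486 - 1120\right) = \left(-31 + \left(- \frac{5}{3} + \frac{7}{3}\right)^{2} + 36 \left(- \frac{5}{3} + \frac{7}{3}\right)^{3}\right) \left(-2606\right) = \left(-31 + \left(\frac{2}{3}\right)^{2} + 36 \left(\frac{2}{3}\right)^{3}\right) \left(-2606\right) = \left(-31 + \frac{4}{9} + 36 \cdot \frac{8}{27}\right) \left(-2606\right) = \left(-31 + \frac{4}{9} + \frac{32}{3}\right) \left(-2606\right) = \left(- \frac{179}{9}\right) \left(-2606\right) = \frac{466474}{9}$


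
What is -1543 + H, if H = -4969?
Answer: -6512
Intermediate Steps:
-1543 + H = -1543 - 4969 = -6512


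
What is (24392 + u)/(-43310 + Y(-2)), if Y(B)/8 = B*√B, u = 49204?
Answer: -265620230/156313051 + 98128*I*√2/156313051 ≈ -1.6993 + 0.0008878*I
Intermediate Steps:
Y(B) = 8*B^(3/2) (Y(B) = 8*(B*√B) = 8*B^(3/2))
(24392 + u)/(-43310 + Y(-2)) = (24392 + 49204)/(-43310 + 8*(-2)^(3/2)) = 73596/(-43310 + 8*(-2*I*√2)) = 73596/(-43310 - 16*I*√2)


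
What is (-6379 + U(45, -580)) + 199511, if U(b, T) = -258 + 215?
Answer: 193089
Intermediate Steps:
U(b, T) = -43
(-6379 + U(45, -580)) + 199511 = (-6379 - 43) + 199511 = -6422 + 199511 = 193089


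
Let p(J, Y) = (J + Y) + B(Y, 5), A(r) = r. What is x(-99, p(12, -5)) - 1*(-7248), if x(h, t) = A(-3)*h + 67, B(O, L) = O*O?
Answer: 7612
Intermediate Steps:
B(O, L) = O²
p(J, Y) = J + Y + Y² (p(J, Y) = (J + Y) + Y² = J + Y + Y²)
x(h, t) = 67 - 3*h (x(h, t) = -3*h + 67 = 67 - 3*h)
x(-99, p(12, -5)) - 1*(-7248) = (67 - 3*(-99)) - 1*(-7248) = (67 + 297) + 7248 = 364 + 7248 = 7612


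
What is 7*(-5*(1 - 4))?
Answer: 105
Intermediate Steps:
7*(-5*(1 - 4)) = 7*(-5*(-3)) = 7*15 = 105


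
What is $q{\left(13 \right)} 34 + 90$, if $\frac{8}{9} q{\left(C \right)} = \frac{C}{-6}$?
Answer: $\frac{57}{8} \approx 7.125$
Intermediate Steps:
$q{\left(C \right)} = - \frac{3 C}{16}$ ($q{\left(C \right)} = \frac{9 \frac{C}{-6}}{8} = \frac{9 C \left(- \frac{1}{6}\right)}{8} = \frac{9 \left(- \frac{C}{6}\right)}{8} = - \frac{3 C}{16}$)
$q{\left(13 \right)} 34 + 90 = \left(- \frac{3}{16}\right) 13 \cdot 34 + 90 = \left(- \frac{39}{16}\right) 34 + 90 = - \frac{663}{8} + 90 = \frac{57}{8}$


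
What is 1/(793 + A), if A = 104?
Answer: 1/897 ≈ 0.0011148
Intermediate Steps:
1/(793 + A) = 1/(793 + 104) = 1/897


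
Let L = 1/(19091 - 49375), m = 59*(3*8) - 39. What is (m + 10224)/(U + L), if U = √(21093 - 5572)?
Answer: 351324684/14234629701775 + 10639516730256*√15521/14234629701775 ≈ 93.118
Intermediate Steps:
U = √15521 ≈ 124.58
m = 1377 (m = 59*24 - 39 = 1416 - 39 = 1377)
L = -1/30284 (L = 1/(-30284) = -1/30284 ≈ -3.3021e-5)
(m + 10224)/(U + L) = (1377 + 10224)/(√15521 - 1/30284) = 11601/(-1/30284 + √15521)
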